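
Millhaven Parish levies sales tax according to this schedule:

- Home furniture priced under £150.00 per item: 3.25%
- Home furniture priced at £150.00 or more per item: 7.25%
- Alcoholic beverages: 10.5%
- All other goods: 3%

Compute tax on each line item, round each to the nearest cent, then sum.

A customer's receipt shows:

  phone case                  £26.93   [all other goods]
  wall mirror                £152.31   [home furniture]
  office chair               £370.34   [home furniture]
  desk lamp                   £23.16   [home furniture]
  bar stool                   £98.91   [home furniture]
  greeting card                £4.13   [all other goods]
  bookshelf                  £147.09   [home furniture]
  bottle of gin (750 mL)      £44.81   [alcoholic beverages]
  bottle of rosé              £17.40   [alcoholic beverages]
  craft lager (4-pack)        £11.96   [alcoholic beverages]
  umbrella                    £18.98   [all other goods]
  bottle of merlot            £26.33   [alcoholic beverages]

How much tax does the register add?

Phone case £26.93: all other goods → 3% → £0.81
Wall mirror £152.31: home furniture, £150.00 or more → 7.25% → £11.04
Office chair £370.34: home furniture, £150.00 or more → 7.25% → £26.85
Desk lamp £23.16: home furniture, under £150.00 → 3.25% → £0.75
Bar stool £98.91: home furniture, under £150.00 → 3.25% → £3.21
Greeting card £4.13: all other goods → 3% → £0.12
Bookshelf £147.09: home furniture, under £150.00 → 3.25% → £4.78
Bottle of gin (750 mL) £44.81: alcoholic beverages → 10.5% → £4.71
Bottle of rosé £17.40: alcoholic beverages → 10.5% → £1.83
Craft lager (4-pack) £11.96: alcoholic beverages → 10.5% → £1.26
Umbrella £18.98: all other goods → 3% → £0.57
Bottle of merlot £26.33: alcoholic beverages → 10.5% → £2.76
Total tax = £0.81 + £11.04 + £26.85 + £0.75 + £3.21 + £0.12 + £4.78 + £4.71 + £1.83 + £1.26 + £0.57 + £2.76 = £58.69

£58.69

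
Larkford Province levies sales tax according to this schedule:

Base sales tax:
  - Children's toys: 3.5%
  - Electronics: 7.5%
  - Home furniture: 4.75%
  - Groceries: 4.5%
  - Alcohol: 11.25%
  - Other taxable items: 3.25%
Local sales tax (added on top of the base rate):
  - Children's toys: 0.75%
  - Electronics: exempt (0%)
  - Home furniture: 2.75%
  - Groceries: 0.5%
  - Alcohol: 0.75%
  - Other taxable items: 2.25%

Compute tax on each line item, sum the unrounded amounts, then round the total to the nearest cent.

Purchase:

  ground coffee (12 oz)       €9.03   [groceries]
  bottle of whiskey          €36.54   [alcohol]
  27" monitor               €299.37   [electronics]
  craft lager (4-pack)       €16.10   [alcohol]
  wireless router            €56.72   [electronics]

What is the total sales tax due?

Ground coffee (12 oz) €9.03: groceries → 4.5% + 0.5% local = 5% → €0.4515
Bottle of whiskey €36.54: alcohol → 11.25% + 0.75% local = 12% → €4.3848
27" monitor €299.37: electronics → 7.5% + 0% local = 7.5% → €22.45275
Craft lager (4-pack) €16.10: alcohol → 11.25% + 0.75% local = 12% → €1.932
Wireless router €56.72: electronics → 7.5% + 0% local = 7.5% → €4.254
Unrounded tax sum = €33.47505 → €33.48

€33.48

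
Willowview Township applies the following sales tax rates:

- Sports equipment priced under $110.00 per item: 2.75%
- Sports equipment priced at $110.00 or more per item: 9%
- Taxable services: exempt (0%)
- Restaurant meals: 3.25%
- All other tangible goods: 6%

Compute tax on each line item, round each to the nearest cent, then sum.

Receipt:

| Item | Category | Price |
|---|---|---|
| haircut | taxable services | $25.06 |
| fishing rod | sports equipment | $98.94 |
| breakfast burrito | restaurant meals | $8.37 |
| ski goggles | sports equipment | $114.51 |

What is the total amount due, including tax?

$260.18

Haircut $25.06: taxable services → 0% → $0.00
Fishing rod $98.94: sports equipment, under $110.00 → 2.75% → $2.72
Breakfast burrito $8.37: restaurant meals → 3.25% → $0.27
Ski goggles $114.51: sports equipment, $110.00 or more → 9% → $10.31
Subtotal = $246.88; tax = $13.30; total due = $260.18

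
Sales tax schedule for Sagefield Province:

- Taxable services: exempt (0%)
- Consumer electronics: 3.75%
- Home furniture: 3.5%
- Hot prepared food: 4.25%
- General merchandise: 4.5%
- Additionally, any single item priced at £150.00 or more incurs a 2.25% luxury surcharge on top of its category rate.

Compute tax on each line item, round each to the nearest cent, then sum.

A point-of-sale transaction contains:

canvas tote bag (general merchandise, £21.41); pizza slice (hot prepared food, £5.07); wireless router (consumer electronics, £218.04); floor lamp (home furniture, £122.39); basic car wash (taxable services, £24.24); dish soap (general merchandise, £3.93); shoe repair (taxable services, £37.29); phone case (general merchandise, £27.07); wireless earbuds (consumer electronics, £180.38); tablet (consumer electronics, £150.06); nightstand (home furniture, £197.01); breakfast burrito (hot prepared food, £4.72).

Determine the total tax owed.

£51.29

Canvas tote bag £21.41: general merchandise → 4.5% → £0.96
Pizza slice £5.07: hot prepared food → 4.25% → £0.22
Wireless router £218.04: consumer electronics → 3.75% + 2.25% surcharge = 6% → £13.08
Floor lamp £122.39: home furniture → 3.5% → £4.28
Basic car wash £24.24: taxable services → 0% → £0.00
Dish soap £3.93: general merchandise → 4.5% → £0.18
Shoe repair £37.29: taxable services → 0% → £0.00
Phone case £27.07: general merchandise → 4.5% → £1.22
Wireless earbuds £180.38: consumer electronics → 3.75% + 2.25% surcharge = 6% → £10.82
Tablet £150.06: consumer electronics → 3.75% + 2.25% surcharge = 6% → £9.00
Nightstand £197.01: home furniture → 3.5% + 2.25% surcharge = 5.75% → £11.33
Breakfast burrito £4.72: hot prepared food → 4.25% → £0.20
Total tax = £0.96 + £0.22 + £13.08 + £4.28 + £0.18 + £1.22 + £10.82 + £9.00 + £11.33 + £0.20 = £51.29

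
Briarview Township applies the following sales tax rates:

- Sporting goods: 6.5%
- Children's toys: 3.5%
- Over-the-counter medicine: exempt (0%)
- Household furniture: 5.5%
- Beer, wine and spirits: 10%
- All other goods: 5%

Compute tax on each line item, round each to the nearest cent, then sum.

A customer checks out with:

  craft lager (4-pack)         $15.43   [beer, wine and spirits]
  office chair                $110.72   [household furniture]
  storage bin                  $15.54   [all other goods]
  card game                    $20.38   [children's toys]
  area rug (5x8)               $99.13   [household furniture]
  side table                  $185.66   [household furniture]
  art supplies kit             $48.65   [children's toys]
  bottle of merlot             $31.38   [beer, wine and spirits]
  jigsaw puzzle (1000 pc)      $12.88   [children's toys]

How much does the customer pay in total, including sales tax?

Craft lager (4-pack) $15.43: beer, wine and spirits → 10% → $1.54
Office chair $110.72: household furniture → 5.5% → $6.09
Storage bin $15.54: all other goods → 5% → $0.78
Card game $20.38: children's toys → 3.5% → $0.71
Area rug (5x8) $99.13: household furniture → 5.5% → $5.45
Side table $185.66: household furniture → 5.5% → $10.21
Art supplies kit $48.65: children's toys → 3.5% → $1.70
Bottle of merlot $31.38: beer, wine and spirits → 10% → $3.14
Jigsaw puzzle (1000 pc) $12.88: children's toys → 3.5% → $0.45
Subtotal = $539.77; tax = $30.07; total due = $569.84

$569.84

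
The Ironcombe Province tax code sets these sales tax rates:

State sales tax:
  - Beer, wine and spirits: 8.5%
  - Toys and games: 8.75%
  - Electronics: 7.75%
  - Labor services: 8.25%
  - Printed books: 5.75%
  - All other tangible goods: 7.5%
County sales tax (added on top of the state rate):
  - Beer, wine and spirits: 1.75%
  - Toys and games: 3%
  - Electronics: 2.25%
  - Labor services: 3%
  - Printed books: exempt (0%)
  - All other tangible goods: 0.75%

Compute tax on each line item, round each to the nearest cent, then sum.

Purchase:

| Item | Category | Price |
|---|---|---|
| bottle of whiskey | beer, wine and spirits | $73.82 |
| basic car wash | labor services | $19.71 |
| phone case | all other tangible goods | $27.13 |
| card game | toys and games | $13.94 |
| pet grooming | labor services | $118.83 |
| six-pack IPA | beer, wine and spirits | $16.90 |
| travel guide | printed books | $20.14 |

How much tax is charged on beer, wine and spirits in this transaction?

Bottle of whiskey $73.82: beer, wine and spirits → 8.5% + 1.75% county = 10.25% → $7.57
Six-pack IPA $16.90: beer, wine and spirits → 8.5% + 1.75% county = 10.25% → $1.73
Tax on beer, wine and spirits = $7.57 + $1.73 = $9.30

$9.30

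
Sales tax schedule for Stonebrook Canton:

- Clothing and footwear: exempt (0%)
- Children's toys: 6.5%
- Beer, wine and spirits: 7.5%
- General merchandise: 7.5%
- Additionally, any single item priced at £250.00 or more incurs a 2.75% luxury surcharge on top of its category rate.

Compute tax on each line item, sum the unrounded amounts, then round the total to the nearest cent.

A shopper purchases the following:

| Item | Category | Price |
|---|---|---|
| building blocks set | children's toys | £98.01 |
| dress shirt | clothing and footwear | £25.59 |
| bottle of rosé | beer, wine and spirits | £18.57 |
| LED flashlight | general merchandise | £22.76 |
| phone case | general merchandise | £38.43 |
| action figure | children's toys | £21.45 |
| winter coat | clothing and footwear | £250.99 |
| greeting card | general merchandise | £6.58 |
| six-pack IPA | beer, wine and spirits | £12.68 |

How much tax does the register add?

£22.09

Building blocks set £98.01: children's toys → 6.5% → £6.37065
Dress shirt £25.59: clothing and footwear → 0% → £0.00
Bottle of rosé £18.57: beer, wine and spirits → 7.5% → £1.39275
LED flashlight £22.76: general merchandise → 7.5% → £1.707
Phone case £38.43: general merchandise → 7.5% → £2.88225
Action figure £21.45: children's toys → 6.5% → £1.39425
Winter coat £250.99: clothing and footwear → 0% + 2.75% surcharge = 2.75% → £6.902225
Greeting card £6.58: general merchandise → 7.5% → £0.4935
Six-pack IPA £12.68: beer, wine and spirits → 7.5% → £0.951
Unrounded tax sum = £22.093625 → £22.09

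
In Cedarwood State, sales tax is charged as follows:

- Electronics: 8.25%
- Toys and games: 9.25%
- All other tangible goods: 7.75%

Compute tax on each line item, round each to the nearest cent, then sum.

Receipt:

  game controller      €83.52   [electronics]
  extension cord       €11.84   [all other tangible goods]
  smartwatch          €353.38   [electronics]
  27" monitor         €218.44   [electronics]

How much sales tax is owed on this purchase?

€54.98

Game controller €83.52: electronics → 8.25% → €6.89
Extension cord €11.84: all other tangible goods → 7.75% → €0.92
Smartwatch €353.38: electronics → 8.25% → €29.15
27" monitor €218.44: electronics → 8.25% → €18.02
Total tax = €6.89 + €0.92 + €29.15 + €18.02 = €54.98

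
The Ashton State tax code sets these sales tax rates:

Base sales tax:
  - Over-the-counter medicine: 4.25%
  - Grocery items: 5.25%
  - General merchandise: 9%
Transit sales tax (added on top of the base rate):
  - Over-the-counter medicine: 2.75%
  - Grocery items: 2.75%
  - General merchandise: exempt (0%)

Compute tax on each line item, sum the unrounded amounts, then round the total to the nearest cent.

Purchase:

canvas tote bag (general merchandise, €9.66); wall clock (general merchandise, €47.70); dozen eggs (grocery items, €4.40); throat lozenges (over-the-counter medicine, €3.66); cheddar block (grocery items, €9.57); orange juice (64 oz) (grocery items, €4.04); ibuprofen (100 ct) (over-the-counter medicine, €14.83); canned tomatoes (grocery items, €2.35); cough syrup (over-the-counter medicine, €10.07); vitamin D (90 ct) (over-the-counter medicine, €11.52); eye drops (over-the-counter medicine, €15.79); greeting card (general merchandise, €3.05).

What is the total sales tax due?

€10.98

Canvas tote bag €9.66: general merchandise → 9% + 0% transit = 9% → €0.8694
Wall clock €47.70: general merchandise → 9% + 0% transit = 9% → €4.293
Dozen eggs €4.40: grocery items → 5.25% + 2.75% transit = 8% → €0.352
Throat lozenges €3.66: over-the-counter medicine → 4.25% + 2.75% transit = 7% → €0.2562
Cheddar block €9.57: grocery items → 5.25% + 2.75% transit = 8% → €0.7656
Orange juice (64 oz) €4.04: grocery items → 5.25% + 2.75% transit = 8% → €0.3232
Ibuprofen (100 ct) €14.83: over-the-counter medicine → 4.25% + 2.75% transit = 7% → €1.0381
Canned tomatoes €2.35: grocery items → 5.25% + 2.75% transit = 8% → €0.188
Cough syrup €10.07: over-the-counter medicine → 4.25% + 2.75% transit = 7% → €0.7049
Vitamin D (90 ct) €11.52: over-the-counter medicine → 4.25% + 2.75% transit = 7% → €0.8064
Eye drops €15.79: over-the-counter medicine → 4.25% + 2.75% transit = 7% → €1.1053
Greeting card €3.05: general merchandise → 9% + 0% transit = 9% → €0.2745
Unrounded tax sum = €10.9766 → €10.98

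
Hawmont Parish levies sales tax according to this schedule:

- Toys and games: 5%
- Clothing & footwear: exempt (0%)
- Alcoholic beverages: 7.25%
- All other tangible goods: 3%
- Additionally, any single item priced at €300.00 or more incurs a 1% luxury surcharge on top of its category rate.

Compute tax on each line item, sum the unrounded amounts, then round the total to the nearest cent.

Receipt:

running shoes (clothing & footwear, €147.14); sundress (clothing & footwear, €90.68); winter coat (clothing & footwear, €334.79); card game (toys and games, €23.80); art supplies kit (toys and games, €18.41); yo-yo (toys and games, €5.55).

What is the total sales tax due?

Running shoes €147.14: clothing & footwear → 0% → €0.00
Sundress €90.68: clothing & footwear → 0% → €0.00
Winter coat €334.79: clothing & footwear → 0% + 1% surcharge = 1% → €3.3479
Card game €23.80: toys and games → 5% → €1.19
Art supplies kit €18.41: toys and games → 5% → €0.9205
Yo-yo €5.55: toys and games → 5% → €0.2775
Unrounded tax sum = €5.7359 → €5.74

€5.74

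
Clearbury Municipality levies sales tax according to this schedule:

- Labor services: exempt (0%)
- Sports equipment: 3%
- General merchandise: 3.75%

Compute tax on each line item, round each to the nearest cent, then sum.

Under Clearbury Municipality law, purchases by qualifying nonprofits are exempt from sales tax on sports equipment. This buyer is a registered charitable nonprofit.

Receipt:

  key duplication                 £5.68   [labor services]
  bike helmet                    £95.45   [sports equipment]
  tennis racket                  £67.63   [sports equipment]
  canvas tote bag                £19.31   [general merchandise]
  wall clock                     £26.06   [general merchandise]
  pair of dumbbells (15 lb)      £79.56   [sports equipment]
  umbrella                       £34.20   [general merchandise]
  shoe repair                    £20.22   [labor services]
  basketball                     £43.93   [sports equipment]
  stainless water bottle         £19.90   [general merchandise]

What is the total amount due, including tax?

Key duplication £5.68: labor services → 0% → £0.00
Bike helmet £95.45: sports equipment, buyer-exempt → 0% → £0.00
Tennis racket £67.63: sports equipment, buyer-exempt → 0% → £0.00
Canvas tote bag £19.31: general merchandise → 3.75% → £0.72
Wall clock £26.06: general merchandise → 3.75% → £0.98
Pair of dumbbells (15 lb) £79.56: sports equipment, buyer-exempt → 0% → £0.00
Umbrella £34.20: general merchandise → 3.75% → £1.28
Shoe repair £20.22: labor services → 0% → £0.00
Basketball £43.93: sports equipment, buyer-exempt → 0% → £0.00
Stainless water bottle £19.90: general merchandise → 3.75% → £0.75
Subtotal = £411.94; tax = £3.73; total due = £415.67

£415.67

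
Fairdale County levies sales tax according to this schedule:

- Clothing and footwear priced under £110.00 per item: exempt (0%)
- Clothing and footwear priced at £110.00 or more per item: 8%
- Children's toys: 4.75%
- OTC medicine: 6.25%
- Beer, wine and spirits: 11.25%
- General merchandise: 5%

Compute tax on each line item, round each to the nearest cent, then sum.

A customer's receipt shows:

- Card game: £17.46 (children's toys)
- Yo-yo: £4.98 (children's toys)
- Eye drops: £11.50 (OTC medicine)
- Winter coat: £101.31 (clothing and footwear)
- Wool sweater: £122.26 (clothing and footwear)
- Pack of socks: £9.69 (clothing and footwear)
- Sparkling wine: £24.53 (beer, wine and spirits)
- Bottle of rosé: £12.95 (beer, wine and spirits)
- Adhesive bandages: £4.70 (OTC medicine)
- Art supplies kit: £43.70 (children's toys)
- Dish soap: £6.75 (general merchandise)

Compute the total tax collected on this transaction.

£18.50

Card game £17.46: children's toys → 4.75% → £0.83
Yo-yo £4.98: children's toys → 4.75% → £0.24
Eye drops £11.50: OTC medicine → 6.25% → £0.72
Winter coat £101.31: clothing and footwear, under £110.00 → 0% → £0.00
Wool sweater £122.26: clothing and footwear, £110.00 or more → 8% → £9.78
Pack of socks £9.69: clothing and footwear, under £110.00 → 0% → £0.00
Sparkling wine £24.53: beer, wine and spirits → 11.25% → £2.76
Bottle of rosé £12.95: beer, wine and spirits → 11.25% → £1.46
Adhesive bandages £4.70: OTC medicine → 6.25% → £0.29
Art supplies kit £43.70: children's toys → 4.75% → £2.08
Dish soap £6.75: general merchandise → 5% → £0.34
Total tax = £0.83 + £0.24 + £0.72 + £9.78 + £2.76 + £1.46 + £0.29 + £2.08 + £0.34 = £18.50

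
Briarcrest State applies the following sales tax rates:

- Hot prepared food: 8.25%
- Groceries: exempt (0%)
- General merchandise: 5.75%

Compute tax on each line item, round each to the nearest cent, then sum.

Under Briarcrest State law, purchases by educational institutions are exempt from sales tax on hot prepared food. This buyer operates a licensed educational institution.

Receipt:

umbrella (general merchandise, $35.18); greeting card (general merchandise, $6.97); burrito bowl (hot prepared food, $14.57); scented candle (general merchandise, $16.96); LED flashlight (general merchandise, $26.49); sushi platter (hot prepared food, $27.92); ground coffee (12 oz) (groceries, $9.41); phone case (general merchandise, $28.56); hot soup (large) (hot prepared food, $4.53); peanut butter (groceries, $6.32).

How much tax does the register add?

$6.56

Umbrella $35.18: general merchandise → 5.75% → $2.02
Greeting card $6.97: general merchandise → 5.75% → $0.40
Burrito bowl $14.57: hot prepared food, buyer-exempt → 0% → $0.00
Scented candle $16.96: general merchandise → 5.75% → $0.98
LED flashlight $26.49: general merchandise → 5.75% → $1.52
Sushi platter $27.92: hot prepared food, buyer-exempt → 0% → $0.00
Ground coffee (12 oz) $9.41: groceries → 0% → $0.00
Phone case $28.56: general merchandise → 5.75% → $1.64
Hot soup (large) $4.53: hot prepared food, buyer-exempt → 0% → $0.00
Peanut butter $6.32: groceries → 0% → $0.00
Total tax = $2.02 + $0.40 + $0.98 + $1.52 + $1.64 = $6.56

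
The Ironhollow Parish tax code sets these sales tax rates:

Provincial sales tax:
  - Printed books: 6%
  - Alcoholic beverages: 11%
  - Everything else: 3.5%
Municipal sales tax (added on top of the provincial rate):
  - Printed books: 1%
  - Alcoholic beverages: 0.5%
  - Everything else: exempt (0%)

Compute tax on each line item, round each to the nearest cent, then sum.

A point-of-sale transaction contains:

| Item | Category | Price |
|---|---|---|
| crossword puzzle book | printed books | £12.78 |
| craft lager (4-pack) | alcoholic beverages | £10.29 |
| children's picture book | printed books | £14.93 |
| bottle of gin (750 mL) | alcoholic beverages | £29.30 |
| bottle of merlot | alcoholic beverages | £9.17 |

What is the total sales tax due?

£7.54

Crossword puzzle book £12.78: printed books → 6% + 1% municipal = 7% → £0.89
Craft lager (4-pack) £10.29: alcoholic beverages → 11% + 0.5% municipal = 11.5% → £1.18
Children's picture book £14.93: printed books → 6% + 1% municipal = 7% → £1.05
Bottle of gin (750 mL) £29.30: alcoholic beverages → 11% + 0.5% municipal = 11.5% → £3.37
Bottle of merlot £9.17: alcoholic beverages → 11% + 0.5% municipal = 11.5% → £1.05
Total tax = £0.89 + £1.18 + £1.05 + £3.37 + £1.05 = £7.54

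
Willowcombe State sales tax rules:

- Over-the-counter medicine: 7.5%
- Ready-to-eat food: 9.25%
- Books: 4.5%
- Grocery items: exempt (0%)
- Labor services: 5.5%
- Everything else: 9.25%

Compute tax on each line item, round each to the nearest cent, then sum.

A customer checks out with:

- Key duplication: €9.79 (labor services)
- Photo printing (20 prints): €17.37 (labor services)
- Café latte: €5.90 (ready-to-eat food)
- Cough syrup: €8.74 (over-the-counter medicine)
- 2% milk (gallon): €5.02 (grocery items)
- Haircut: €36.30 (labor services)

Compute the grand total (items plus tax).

Key duplication €9.79: labor services → 5.5% → €0.54
Photo printing (20 prints) €17.37: labor services → 5.5% → €0.96
Café latte €5.90: ready-to-eat food → 9.25% → €0.55
Cough syrup €8.74: over-the-counter medicine → 7.5% → €0.66
2% milk (gallon) €5.02: grocery items → 0% → €0.00
Haircut €36.30: labor services → 5.5% → €2.00
Subtotal = €83.12; tax = €4.71; total due = €87.83

€87.83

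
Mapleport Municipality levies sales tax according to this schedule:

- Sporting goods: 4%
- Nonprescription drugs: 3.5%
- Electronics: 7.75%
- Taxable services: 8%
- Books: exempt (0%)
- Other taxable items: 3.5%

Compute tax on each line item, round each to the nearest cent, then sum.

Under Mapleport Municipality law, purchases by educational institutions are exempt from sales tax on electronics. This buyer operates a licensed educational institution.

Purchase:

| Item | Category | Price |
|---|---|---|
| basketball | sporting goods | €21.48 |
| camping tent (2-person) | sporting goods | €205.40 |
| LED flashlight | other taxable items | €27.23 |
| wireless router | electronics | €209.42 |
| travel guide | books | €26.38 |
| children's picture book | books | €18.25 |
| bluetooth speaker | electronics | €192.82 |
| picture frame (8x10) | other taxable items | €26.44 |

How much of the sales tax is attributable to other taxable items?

LED flashlight €27.23: other taxable items → 3.5% → €0.95
Picture frame (8x10) €26.44: other taxable items → 3.5% → €0.93
Tax on other taxable items = €0.95 + €0.93 = €1.88

€1.88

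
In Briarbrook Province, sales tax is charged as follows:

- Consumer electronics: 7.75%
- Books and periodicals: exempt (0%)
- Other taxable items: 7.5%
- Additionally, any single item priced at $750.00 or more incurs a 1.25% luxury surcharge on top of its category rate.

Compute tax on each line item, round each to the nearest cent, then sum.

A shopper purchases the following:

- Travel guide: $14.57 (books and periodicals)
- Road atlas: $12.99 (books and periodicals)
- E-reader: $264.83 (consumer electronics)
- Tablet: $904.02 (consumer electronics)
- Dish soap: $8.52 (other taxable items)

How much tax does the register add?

Travel guide $14.57: books and periodicals → 0% → $0.00
Road atlas $12.99: books and periodicals → 0% → $0.00
E-reader $264.83: consumer electronics → 7.75% → $20.52
Tablet $904.02: consumer electronics → 7.75% + 1.25% surcharge = 9% → $81.36
Dish soap $8.52: other taxable items → 7.5% → $0.64
Total tax = $20.52 + $81.36 + $0.64 = $102.52

$102.52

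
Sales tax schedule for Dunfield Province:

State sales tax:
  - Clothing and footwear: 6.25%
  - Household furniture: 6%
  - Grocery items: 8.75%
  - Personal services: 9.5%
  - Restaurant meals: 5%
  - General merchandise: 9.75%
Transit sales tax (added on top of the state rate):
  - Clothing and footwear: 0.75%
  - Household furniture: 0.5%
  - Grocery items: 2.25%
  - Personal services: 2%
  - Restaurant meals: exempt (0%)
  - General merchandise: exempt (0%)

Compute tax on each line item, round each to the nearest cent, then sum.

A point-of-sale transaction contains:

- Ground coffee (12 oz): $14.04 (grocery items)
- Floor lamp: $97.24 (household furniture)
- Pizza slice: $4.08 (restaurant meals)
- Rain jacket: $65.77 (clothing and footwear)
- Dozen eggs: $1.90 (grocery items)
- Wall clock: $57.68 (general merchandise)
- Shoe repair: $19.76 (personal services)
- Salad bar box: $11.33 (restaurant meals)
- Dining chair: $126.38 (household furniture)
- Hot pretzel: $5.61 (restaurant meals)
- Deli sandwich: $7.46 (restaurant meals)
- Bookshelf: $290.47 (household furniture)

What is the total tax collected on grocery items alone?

Ground coffee (12 oz) $14.04: grocery items → 8.75% + 2.25% transit = 11% → $1.54
Dozen eggs $1.90: grocery items → 8.75% + 2.25% transit = 11% → $0.21
Tax on grocery items = $1.54 + $0.21 = $1.75

$1.75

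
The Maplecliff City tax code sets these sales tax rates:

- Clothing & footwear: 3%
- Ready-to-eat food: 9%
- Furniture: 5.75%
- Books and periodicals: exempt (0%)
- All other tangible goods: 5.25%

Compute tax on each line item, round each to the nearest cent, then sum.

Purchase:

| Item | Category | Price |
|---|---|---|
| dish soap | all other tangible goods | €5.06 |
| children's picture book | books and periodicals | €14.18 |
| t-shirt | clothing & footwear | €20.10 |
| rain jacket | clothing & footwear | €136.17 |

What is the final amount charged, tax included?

€180.47

Dish soap €5.06: all other tangible goods → 5.25% → €0.27
Children's picture book €14.18: books and periodicals → 0% → €0.00
T-shirt €20.10: clothing & footwear → 3% → €0.60
Rain jacket €136.17: clothing & footwear → 3% → €4.09
Subtotal = €175.51; tax = €4.96; total due = €180.47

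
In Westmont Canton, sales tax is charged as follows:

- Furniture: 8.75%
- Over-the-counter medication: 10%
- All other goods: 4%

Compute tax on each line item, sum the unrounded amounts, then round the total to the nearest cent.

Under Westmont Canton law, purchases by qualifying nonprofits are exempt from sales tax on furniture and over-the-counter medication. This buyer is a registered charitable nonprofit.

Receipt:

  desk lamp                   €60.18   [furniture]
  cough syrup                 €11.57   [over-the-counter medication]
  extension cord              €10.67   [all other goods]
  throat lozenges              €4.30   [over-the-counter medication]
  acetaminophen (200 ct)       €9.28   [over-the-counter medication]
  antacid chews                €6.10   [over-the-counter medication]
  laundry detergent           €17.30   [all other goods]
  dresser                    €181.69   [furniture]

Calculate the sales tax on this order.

€1.12

Desk lamp €60.18: furniture, buyer-exempt → 0% → €0.00
Cough syrup €11.57: over-the-counter medication, buyer-exempt → 0% → €0.00
Extension cord €10.67: all other goods → 4% → €0.4268
Throat lozenges €4.30: over-the-counter medication, buyer-exempt → 0% → €0.00
Acetaminophen (200 ct) €9.28: over-the-counter medication, buyer-exempt → 0% → €0.00
Antacid chews €6.10: over-the-counter medication, buyer-exempt → 0% → €0.00
Laundry detergent €17.30: all other goods → 4% → €0.692
Dresser €181.69: furniture, buyer-exempt → 0% → €0.00
Unrounded tax sum = €1.1188 → €1.12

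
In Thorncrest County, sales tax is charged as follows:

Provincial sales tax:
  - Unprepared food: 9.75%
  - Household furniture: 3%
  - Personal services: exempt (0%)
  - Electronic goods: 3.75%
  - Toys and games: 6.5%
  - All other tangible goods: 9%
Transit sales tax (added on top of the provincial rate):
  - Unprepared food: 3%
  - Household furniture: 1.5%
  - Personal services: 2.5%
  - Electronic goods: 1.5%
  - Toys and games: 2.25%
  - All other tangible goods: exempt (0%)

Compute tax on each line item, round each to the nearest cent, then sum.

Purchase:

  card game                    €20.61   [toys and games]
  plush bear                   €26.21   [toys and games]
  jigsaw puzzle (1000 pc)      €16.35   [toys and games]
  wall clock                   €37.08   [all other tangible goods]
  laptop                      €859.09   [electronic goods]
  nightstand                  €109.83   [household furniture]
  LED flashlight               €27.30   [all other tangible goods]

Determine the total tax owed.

€61.36

Card game €20.61: toys and games → 6.5% + 2.25% transit = 8.75% → €1.80
Plush bear €26.21: toys and games → 6.5% + 2.25% transit = 8.75% → €2.29
Jigsaw puzzle (1000 pc) €16.35: toys and games → 6.5% + 2.25% transit = 8.75% → €1.43
Wall clock €37.08: all other tangible goods → 9% + 0% transit = 9% → €3.34
Laptop €859.09: electronic goods → 3.75% + 1.5% transit = 5.25% → €45.10
Nightstand €109.83: household furniture → 3% + 1.5% transit = 4.5% → €4.94
LED flashlight €27.30: all other tangible goods → 9% + 0% transit = 9% → €2.46
Total tax = €1.80 + €2.29 + €1.43 + €3.34 + €45.10 + €4.94 + €2.46 = €61.36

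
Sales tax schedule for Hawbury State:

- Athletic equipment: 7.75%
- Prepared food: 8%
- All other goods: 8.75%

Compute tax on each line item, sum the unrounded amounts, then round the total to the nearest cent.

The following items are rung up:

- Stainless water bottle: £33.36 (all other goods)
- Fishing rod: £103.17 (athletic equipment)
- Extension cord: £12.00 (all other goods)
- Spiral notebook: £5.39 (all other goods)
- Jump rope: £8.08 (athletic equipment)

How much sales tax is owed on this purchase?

£13.06

Stainless water bottle £33.36: all other goods → 8.75% → £2.919
Fishing rod £103.17: athletic equipment → 7.75% → £7.995675
Extension cord £12.00: all other goods → 8.75% → £1.05
Spiral notebook £5.39: all other goods → 8.75% → £0.471625
Jump rope £8.08: athletic equipment → 7.75% → £0.6262
Unrounded tax sum = £13.0625 → £13.06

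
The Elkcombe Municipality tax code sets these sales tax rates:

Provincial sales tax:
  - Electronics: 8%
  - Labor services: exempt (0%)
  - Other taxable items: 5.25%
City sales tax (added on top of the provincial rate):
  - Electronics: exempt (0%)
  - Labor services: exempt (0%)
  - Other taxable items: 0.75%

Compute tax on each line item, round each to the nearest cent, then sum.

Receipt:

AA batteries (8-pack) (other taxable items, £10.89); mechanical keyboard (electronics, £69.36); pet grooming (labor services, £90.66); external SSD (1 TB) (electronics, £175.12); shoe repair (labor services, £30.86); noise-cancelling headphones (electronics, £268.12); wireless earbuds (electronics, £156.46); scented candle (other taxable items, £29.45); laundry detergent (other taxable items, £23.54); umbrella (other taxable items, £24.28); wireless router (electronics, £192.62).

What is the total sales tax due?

AA batteries (8-pack) £10.89: other taxable items → 5.25% + 0.75% city = 6% → £0.65
Mechanical keyboard £69.36: electronics → 8% + 0% city = 8% → £5.55
Pet grooming £90.66: labor services → 0% + 0% city = 0% → £0.00
External SSD (1 TB) £175.12: electronics → 8% + 0% city = 8% → £14.01
Shoe repair £30.86: labor services → 0% + 0% city = 0% → £0.00
Noise-cancelling headphones £268.12: electronics → 8% + 0% city = 8% → £21.45
Wireless earbuds £156.46: electronics → 8% + 0% city = 8% → £12.52
Scented candle £29.45: other taxable items → 5.25% + 0.75% city = 6% → £1.77
Laundry detergent £23.54: other taxable items → 5.25% + 0.75% city = 6% → £1.41
Umbrella £24.28: other taxable items → 5.25% + 0.75% city = 6% → £1.46
Wireless router £192.62: electronics → 8% + 0% city = 8% → £15.41
Total tax = £0.65 + £5.55 + £14.01 + £21.45 + £12.52 + £1.77 + £1.41 + £1.46 + £15.41 = £74.23

£74.23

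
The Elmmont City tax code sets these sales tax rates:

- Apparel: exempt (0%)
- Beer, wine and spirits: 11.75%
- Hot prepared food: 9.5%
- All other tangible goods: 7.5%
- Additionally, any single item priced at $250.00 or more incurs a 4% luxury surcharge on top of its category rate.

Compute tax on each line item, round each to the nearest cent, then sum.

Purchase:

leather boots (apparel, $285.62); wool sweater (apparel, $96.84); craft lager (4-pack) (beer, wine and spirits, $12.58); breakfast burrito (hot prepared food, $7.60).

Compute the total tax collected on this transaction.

Leather boots $285.62: apparel → 0% + 4% surcharge = 4% → $11.42
Wool sweater $96.84: apparel → 0% → $0.00
Craft lager (4-pack) $12.58: beer, wine and spirits → 11.75% → $1.48
Breakfast burrito $7.60: hot prepared food → 9.5% → $0.72
Total tax = $11.42 + $1.48 + $0.72 = $13.62

$13.62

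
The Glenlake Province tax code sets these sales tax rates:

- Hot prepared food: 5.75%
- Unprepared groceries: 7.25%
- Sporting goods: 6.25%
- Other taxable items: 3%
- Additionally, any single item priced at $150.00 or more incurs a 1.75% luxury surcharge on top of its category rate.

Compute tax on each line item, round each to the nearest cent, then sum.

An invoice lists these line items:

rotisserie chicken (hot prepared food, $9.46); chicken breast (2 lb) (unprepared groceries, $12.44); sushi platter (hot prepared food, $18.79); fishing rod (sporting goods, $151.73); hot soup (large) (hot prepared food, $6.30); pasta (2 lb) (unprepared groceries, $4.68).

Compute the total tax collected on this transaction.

$15.36

Rotisserie chicken $9.46: hot prepared food → 5.75% → $0.54
Chicken breast (2 lb) $12.44: unprepared groceries → 7.25% → $0.90
Sushi platter $18.79: hot prepared food → 5.75% → $1.08
Fishing rod $151.73: sporting goods → 6.25% + 1.75% surcharge = 8% → $12.14
Hot soup (large) $6.30: hot prepared food → 5.75% → $0.36
Pasta (2 lb) $4.68: unprepared groceries → 7.25% → $0.34
Total tax = $0.54 + $0.90 + $1.08 + $12.14 + $0.36 + $0.34 = $15.36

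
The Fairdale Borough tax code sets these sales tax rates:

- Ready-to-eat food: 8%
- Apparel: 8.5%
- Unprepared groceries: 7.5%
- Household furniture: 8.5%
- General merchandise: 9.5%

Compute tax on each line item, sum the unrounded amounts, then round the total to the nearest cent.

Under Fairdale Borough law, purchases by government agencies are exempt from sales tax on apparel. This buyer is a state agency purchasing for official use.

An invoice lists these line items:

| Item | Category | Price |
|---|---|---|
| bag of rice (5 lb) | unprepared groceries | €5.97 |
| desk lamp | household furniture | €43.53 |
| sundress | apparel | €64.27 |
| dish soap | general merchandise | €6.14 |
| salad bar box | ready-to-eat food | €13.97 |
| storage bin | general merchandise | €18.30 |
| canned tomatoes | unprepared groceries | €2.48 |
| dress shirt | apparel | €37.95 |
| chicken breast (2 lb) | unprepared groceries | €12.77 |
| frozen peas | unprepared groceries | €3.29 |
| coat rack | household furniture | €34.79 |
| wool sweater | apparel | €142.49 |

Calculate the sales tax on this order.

€11.93

Bag of rice (5 lb) €5.97: unprepared groceries → 7.5% → €0.44775
Desk lamp €43.53: household furniture → 8.5% → €3.70005
Sundress €64.27: apparel, buyer-exempt → 0% → €0.00
Dish soap €6.14: general merchandise → 9.5% → €0.5833
Salad bar box €13.97: ready-to-eat food → 8% → €1.1176
Storage bin €18.30: general merchandise → 9.5% → €1.7385
Canned tomatoes €2.48: unprepared groceries → 7.5% → €0.186
Dress shirt €37.95: apparel, buyer-exempt → 0% → €0.00
Chicken breast (2 lb) €12.77: unprepared groceries → 7.5% → €0.95775
Frozen peas €3.29: unprepared groceries → 7.5% → €0.24675
Coat rack €34.79: household furniture → 8.5% → €2.95715
Wool sweater €142.49: apparel, buyer-exempt → 0% → €0.00
Unrounded tax sum = €11.93485 → €11.93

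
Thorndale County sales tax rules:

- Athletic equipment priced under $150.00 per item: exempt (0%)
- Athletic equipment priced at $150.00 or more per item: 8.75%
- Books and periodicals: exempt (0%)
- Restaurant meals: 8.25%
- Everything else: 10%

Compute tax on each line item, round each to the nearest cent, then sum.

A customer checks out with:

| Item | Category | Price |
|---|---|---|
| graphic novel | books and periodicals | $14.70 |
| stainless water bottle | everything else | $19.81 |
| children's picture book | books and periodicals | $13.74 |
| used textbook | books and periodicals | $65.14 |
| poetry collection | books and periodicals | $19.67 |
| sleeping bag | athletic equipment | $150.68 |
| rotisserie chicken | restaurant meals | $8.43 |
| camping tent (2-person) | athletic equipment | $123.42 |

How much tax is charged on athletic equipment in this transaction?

$13.18

Sleeping bag $150.68: athletic equipment, $150.00 or more → 8.75% → $13.18
Camping tent (2-person) $123.42: athletic equipment, under $150.00 → 0% → $0.00
Tax on athletic equipment = $13.18 + $0.00 = $13.18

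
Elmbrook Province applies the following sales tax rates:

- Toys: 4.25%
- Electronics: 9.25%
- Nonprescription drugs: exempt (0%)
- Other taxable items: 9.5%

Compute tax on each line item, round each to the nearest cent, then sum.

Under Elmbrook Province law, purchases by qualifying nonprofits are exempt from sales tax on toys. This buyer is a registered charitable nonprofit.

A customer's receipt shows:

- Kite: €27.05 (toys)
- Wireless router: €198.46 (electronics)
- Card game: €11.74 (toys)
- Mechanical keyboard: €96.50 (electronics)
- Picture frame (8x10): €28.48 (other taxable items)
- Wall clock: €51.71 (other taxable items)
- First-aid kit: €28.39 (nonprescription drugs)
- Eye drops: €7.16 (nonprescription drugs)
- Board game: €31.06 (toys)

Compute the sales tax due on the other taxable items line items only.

€7.62

Picture frame (8x10) €28.48: other taxable items → 9.5% → €2.71
Wall clock €51.71: other taxable items → 9.5% → €4.91
Tax on other taxable items = €2.71 + €4.91 = €7.62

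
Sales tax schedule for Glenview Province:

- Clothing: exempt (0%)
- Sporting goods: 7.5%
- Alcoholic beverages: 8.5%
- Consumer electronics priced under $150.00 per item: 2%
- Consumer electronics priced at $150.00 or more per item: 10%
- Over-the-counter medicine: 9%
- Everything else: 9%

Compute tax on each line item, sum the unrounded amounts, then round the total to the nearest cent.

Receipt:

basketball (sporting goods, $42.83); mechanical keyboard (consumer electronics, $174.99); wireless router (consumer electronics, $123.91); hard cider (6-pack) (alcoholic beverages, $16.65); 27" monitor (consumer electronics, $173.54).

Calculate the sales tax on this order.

Basketball $42.83: sporting goods → 7.5% → $3.21225
Mechanical keyboard $174.99: consumer electronics, $150.00 or more → 10% → $17.499
Wireless router $123.91: consumer electronics, under $150.00 → 2% → $2.4782
Hard cider (6-pack) $16.65: alcoholic beverages → 8.5% → $1.41525
27" monitor $173.54: consumer electronics, $150.00 or more → 10% → $17.354
Unrounded tax sum = $41.9587 → $41.96

$41.96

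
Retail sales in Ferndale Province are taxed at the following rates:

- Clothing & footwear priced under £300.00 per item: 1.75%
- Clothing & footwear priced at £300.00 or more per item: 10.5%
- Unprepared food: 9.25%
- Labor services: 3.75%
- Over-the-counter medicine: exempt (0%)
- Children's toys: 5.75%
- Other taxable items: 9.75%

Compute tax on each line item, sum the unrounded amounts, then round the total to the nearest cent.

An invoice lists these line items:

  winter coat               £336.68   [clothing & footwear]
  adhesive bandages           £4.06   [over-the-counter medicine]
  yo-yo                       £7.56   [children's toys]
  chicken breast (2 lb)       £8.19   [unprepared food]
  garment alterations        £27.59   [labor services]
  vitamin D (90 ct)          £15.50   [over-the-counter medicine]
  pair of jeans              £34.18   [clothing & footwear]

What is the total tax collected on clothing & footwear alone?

£35.95

Winter coat £336.68: clothing & footwear, £300.00 or more → 10.5% → £35.3514
Pair of jeans £34.18: clothing & footwear, under £300.00 → 1.75% → £0.59815
Tax on clothing & footwear: unrounded sum = £35.94955 → £35.95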